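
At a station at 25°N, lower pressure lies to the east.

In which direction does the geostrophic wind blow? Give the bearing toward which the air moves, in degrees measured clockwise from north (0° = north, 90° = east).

180°

The pressure-gradient force points toward the east (bearing 090°).
Geostrophic balance: in the Northern Hemisphere the Coriolis force deflects motion to the right, so the geostrophic wind blows 90° to the right of the pressure-gradient force (low pressure on the left).
Rotating 090° by 90° clockwise gives 180° — the wind blows toward the south.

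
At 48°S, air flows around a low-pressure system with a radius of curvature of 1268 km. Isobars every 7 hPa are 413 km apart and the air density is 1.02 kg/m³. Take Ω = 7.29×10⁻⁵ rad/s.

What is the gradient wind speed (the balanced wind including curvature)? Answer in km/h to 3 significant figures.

50.1 km/h

Coriolis parameter at 48°S:
f = 2Ω sin φ = 2 × 7.29×10⁻⁵ × sin 48° = 1.08×10⁻⁴ s⁻¹
Pressure gradient: |∂P/∂n| = 700 Pa / 413000 m = 1.69×10⁻³ Pa/m
Geostrophic speed: V_g = |∂P/∂n|/(fρ) = 1.69×10⁻³/(1.08×10⁻⁴ × 1.02) = 15.3 m/s
Around a low, centrifugal force acts outward with Coriolis, so pressure-gradient force balances both:
(1/ρ)|∂P/∂n| = fV + V²/R  →  V² + fR·V − fR·V_g = 0
With fR = 1.08×10⁻⁴ × 1268×10³ m = 137 m/s:
V = [−fR + √((fR)² + 4 fR V_g)]/2 = [−137 + √(137² + 4×137×15.3)]/2 = 13.9 m/s
Subgeostrophic (V < V_g = 15.3 m/s), as expected around a low.
Converting: 13.9 m/s × 3.6 = 50.1 km/h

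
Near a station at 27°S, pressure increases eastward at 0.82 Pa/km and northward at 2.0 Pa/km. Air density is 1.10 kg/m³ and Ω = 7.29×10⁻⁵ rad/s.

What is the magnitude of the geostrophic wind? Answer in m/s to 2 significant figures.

Coriolis parameter at 27°S:
f = 2Ω sin φ = 2 × 7.29×10⁻⁵ × sin 27° = 6.62×10⁻⁵ s⁻¹
In the Southern Hemisphere f is negative: f = −6.62×10⁻⁵ s⁻¹.
Component geostrophic relations (x east, y north):
u_g = −(1/(fρ)) ∂P/∂y,  v_g = (1/(fρ)) ∂P/∂x
u_g = −(2.0×10⁻³)/(−6.62×10⁻⁵ × 1.10) = 27.5 m/s;  v_g = (0.82×10⁻³)/(−6.62×10⁻⁵ × 1.10) = −11.3 m/s
|V_g| = √(u_g² + v_g²) = 29.7 m/s

30 m/s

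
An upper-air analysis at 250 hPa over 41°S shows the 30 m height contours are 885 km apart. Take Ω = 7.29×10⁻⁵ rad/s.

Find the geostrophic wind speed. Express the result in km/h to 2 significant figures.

Coriolis parameter at 41°S:
f = 2Ω sin φ = 2 × 7.29×10⁻⁵ × sin 41° = 9.57×10⁻⁵ s⁻¹
Height gradient: |∂Z/∂n| = 30 m / 885000 m = 3.39×10⁻⁵
On a pressure surface, geostrophic balance gives V_g = (g/f)|∂Z/∂n|:
V_g = 9.81 × 3.39×10⁻⁵ / 9.57×10⁻⁵ = 3.48 m/s
Converting: 3.48 m/s × 3.6 = 13 km/h

13 km/h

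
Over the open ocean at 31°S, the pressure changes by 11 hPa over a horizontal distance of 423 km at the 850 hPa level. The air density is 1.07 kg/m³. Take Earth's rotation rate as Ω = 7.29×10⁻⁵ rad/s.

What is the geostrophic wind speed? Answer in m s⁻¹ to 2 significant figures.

32 m s⁻¹

Coriolis parameter at 31°S:
f = 2Ω sin φ = 2 × 7.29×10⁻⁵ × sin 31° = 7.51×10⁻⁵ s⁻¹
Pressure gradient: |∂P/∂n| = 1100 Pa / 423000 m = 2.60×10⁻³ Pa/m
Geostrophic balance (pressure-gradient force = Coriolis force):
V_g = (1/(fρ)) |∂P/∂n| = 2.60×10⁻³ / (7.51×10⁻⁵ × 1.07) = 32.4 m/s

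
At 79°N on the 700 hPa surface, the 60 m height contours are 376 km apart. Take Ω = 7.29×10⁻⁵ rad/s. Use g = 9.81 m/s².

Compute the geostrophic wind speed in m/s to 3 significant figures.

10.9 m/s

Coriolis parameter at 79°N:
f = 2Ω sin φ = 2 × 7.29×10⁻⁵ × sin 79° = 1.43×10⁻⁴ s⁻¹
Height gradient: |∂Z/∂n| = 60 m / 376000 m = 1.60×10⁻⁴
On a pressure surface, geostrophic balance gives V_g = (g/f)|∂Z/∂n|:
V_g = 9.81 × 1.60×10⁻⁴ / 1.43×10⁻⁴ = 10.9 m/s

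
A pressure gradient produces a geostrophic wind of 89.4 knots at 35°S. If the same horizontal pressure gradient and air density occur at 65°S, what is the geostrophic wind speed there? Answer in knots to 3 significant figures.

56.6 knots

With the same pressure gradient and density, V_g ∝ 1/f ∝ 1/sin φ.
V₂ = V₁ · sin φ₁ / sin φ₂ = 89.4 × sin 35° / sin 65°
V₂ = 89.4 × 0.5736/0.9063 = 56.6 knots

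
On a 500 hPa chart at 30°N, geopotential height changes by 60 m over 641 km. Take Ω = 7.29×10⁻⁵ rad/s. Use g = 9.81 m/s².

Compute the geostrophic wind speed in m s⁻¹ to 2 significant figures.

Coriolis parameter at 30°N:
f = 2Ω sin φ = 2 × 7.29×10⁻⁵ × sin 30° = 7.29×10⁻⁵ s⁻¹
Height gradient: |∂Z/∂n| = 60 m / 641000 m = 9.36×10⁻⁵
On a pressure surface, geostrophic balance gives V_g = (g/f)|∂Z/∂n|:
V_g = 9.81 × 9.36×10⁻⁵ / 7.29×10⁻⁵ = 12.6 m/s

13 m s⁻¹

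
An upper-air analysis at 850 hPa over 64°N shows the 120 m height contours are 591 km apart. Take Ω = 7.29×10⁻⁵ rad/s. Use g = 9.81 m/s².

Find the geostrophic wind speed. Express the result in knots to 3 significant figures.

Coriolis parameter at 64°N:
f = 2Ω sin φ = 2 × 7.29×10⁻⁵ × sin 64° = 1.31×10⁻⁴ s⁻¹
Height gradient: |∂Z/∂n| = 120 m / 591000 m = 2.03×10⁻⁴
On a pressure surface, geostrophic balance gives V_g = (g/f)|∂Z/∂n|:
V_g = 9.81 × 2.03×10⁻⁴ / 1.31×10⁻⁴ = 15.2 m/s
Converting: 15.2 m/s × 1.944 = 29.5 knots

29.5 knots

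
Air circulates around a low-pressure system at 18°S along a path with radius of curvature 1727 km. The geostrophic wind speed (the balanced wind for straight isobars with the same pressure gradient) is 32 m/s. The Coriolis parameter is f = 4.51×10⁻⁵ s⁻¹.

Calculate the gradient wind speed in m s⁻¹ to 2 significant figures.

Around a low, centrifugal force acts outward with Coriolis, so pressure-gradient force balances both:
(1/ρ)|∂P/∂n| = fV + V²/R  →  V² + fR·V − fR·V_g = 0
With fR = 4.51×10⁻⁵ × 1727×10³ m = 77.9 m/s:
V = [−fR + √((fR)² + 4 fR V_g)]/2 = [−77.9 + √(77.9² + 4×77.9×32)]/2 = 24.4 m/s
Subgeostrophic (V < V_g = 32 m/s), as expected around a low.

24 m s⁻¹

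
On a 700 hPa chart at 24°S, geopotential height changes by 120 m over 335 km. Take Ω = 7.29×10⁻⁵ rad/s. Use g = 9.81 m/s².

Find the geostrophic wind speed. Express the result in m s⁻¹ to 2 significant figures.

Coriolis parameter at 24°S:
f = 2Ω sin φ = 2 × 7.29×10⁻⁵ × sin 24° = 5.93×10⁻⁵ s⁻¹
Height gradient: |∂Z/∂n| = 120 m / 335000 m = 3.58×10⁻⁴
On a pressure surface, geostrophic balance gives V_g = (g/f)|∂Z/∂n|:
V_g = 9.81 × 3.58×10⁻⁴ / 5.93×10⁻⁵ = 59.3 m/s

59 m s⁻¹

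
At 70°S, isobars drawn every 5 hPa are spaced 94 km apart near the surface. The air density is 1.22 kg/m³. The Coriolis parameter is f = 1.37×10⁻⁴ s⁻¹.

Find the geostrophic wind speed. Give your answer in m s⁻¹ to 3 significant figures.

Pressure gradient: |∂P/∂n| = 500 Pa / 94000 m = 5.32×10⁻³ Pa/m
Geostrophic balance (pressure-gradient force = Coriolis force):
V_g = (1/(fρ)) |∂P/∂n| = 5.32×10⁻³ / (1.37×10⁻⁴ × 1.22) = 31.8 m/s

31.8 m s⁻¹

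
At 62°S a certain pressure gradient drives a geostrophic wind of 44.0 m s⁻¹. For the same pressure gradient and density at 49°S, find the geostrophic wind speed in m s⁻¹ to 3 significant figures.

With the same pressure gradient and density, V_g ∝ 1/f ∝ 1/sin φ.
V₂ = V₁ · sin φ₁ / sin φ₂ = 44.0 × sin 62° / sin 49°
V₂ = 44.0 × 0.8829/0.7547 = 51.5 m s⁻¹

51.5 m s⁻¹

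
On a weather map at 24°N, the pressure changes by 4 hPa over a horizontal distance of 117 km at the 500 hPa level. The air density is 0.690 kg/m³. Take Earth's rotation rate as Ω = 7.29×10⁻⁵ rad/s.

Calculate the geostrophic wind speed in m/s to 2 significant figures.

Coriolis parameter at 24°N:
f = 2Ω sin φ = 2 × 7.29×10⁻⁵ × sin 24° = 5.93×10⁻⁵ s⁻¹
Pressure gradient: |∂P/∂n| = 400 Pa / 117000 m = 3.42×10⁻³ Pa/m
Geostrophic balance (pressure-gradient force = Coriolis force):
V_g = (1/(fρ)) |∂P/∂n| = 3.42×10⁻³ / (5.93×10⁻⁵ × 0.690) = 83.6 m/s

84 m/s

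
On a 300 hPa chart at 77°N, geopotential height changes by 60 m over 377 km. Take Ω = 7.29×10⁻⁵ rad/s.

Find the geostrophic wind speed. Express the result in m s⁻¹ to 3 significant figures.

Coriolis parameter at 77°N:
f = 2Ω sin φ = 2 × 7.29×10⁻⁵ × sin 77° = 1.42×10⁻⁴ s⁻¹
Height gradient: |∂Z/∂n| = 60 m / 377000 m = 1.59×10⁻⁴
On a pressure surface, geostrophic balance gives V_g = (g/f)|∂Z/∂n|:
V_g = 9.81 × 1.59×10⁻⁴ / 1.42×10⁻⁴ = 11.0 m/s

11.0 m s⁻¹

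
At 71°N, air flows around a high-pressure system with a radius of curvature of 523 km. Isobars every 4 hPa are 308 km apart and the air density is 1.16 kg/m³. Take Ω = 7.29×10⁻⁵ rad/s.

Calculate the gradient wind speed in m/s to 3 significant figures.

Coriolis parameter at 71°N:
f = 2Ω sin φ = 2 × 7.29×10⁻⁵ × sin 71° = 1.38×10⁻⁴ s⁻¹
Pressure gradient: |∂P/∂n| = 400 Pa / 308000 m = 1.30×10⁻³ Pa/m
Geostrophic speed: V_g = |∂P/∂n|/(fρ) = 1.30×10⁻³/(1.38×10⁻⁴ × 1.16) = 8.12 m/s
Around a high, pressure-gradient force acts outward with centrifugal, so Coriolis balances both:
fV = (1/ρ)|∂P/∂n| + V²/R  →  V² − fR·V + fR·V_g = 0
With fR = 1.38×10⁻⁴ × 523×10³ m = 72.1 m/s:
V = [fR − √((fR)² − 4 fR V_g)]/2 = [72.1 − √(72.1² − 4×72.1×8.12)]/2 = 9.33 m/s
Supergeostrophic (V > V_g = 8.12 m/s), as expected around a high.

9.33 m/s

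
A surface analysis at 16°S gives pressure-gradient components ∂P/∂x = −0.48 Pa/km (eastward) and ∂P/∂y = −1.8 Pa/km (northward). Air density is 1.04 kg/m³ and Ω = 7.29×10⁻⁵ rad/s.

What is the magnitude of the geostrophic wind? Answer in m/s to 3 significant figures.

44.6 m/s

Coriolis parameter at 16°S:
f = 2Ω sin φ = 2 × 7.29×10⁻⁵ × sin 16° = 4.02×10⁻⁵ s⁻¹
In the Southern Hemisphere f is negative: f = −4.02×10⁻⁵ s⁻¹.
Component geostrophic relations (x east, y north):
u_g = −(1/(fρ)) ∂P/∂y,  v_g = (1/(fρ)) ∂P/∂x
u_g = −(−1.8×10⁻³)/(−4.02×10⁻⁵ × 1.04) = −43.1 m/s;  v_g = (−0.48×10⁻³)/(−4.02×10⁻⁵ × 1.04) = 11.5 m/s
|V_g| = √(u_g² + v_g²) = 44.6 m/s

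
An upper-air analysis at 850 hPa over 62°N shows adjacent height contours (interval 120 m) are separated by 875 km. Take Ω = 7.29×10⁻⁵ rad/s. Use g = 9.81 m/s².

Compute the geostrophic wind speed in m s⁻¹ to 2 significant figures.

10 m s⁻¹

Coriolis parameter at 62°N:
f = 2Ω sin φ = 2 × 7.29×10⁻⁵ × sin 62° = 1.29×10⁻⁴ s⁻¹
Height gradient: |∂Z/∂n| = 120 m / 875000 m = 1.37×10⁻⁴
On a pressure surface, geostrophic balance gives V_g = (g/f)|∂Z/∂n|:
V_g = 9.81 × 1.37×10⁻⁴ / 1.29×10⁻⁴ = 10.5 m/s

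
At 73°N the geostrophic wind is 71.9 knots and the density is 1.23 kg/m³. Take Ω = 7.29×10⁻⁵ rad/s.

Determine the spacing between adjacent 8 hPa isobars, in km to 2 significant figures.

130 km

Coriolis parameter at 73°N:
f = 2Ω sin φ = 2 × 7.29×10⁻⁵ × sin 73° = 1.39×10⁻⁴ s⁻¹
Wind speed in SI: 71.9 knots = 37.0 m/s
Geostrophic balance rearranged: |∂P/∂n| = f ρ V_g
|∂P/∂n| = 1.39×10⁻⁴ × 1.23 × 37.0 = 6.34×10⁻³ Pa/m
Isobar spacing: Δn = ΔP/|∂P/∂n| = 800 Pa / 6.34×10⁻³ Pa/m = 126114 m ≈ 130 km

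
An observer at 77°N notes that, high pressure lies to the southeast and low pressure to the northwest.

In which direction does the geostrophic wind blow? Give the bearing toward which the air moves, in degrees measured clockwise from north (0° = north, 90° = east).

The pressure-gradient force points toward the northwest (bearing 315°).
Geostrophic balance: in the Northern Hemisphere the Coriolis force deflects motion to the right, so the geostrophic wind blows 90° to the right of the pressure-gradient force (low pressure on the left).
Rotating 315° by 90° clockwise gives 045° — the wind blows toward the northeast.

045°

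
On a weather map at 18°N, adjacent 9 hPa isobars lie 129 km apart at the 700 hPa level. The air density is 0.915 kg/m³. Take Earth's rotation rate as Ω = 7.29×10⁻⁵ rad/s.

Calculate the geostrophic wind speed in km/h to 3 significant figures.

609 km/h

Coriolis parameter at 18°N:
f = 2Ω sin φ = 2 × 7.29×10⁻⁵ × sin 18° = 4.51×10⁻⁵ s⁻¹
Pressure gradient: |∂P/∂n| = 900 Pa / 129000 m = 6.98×10⁻³ Pa/m
Geostrophic balance (pressure-gradient force = Coriolis force):
V_g = (1/(fρ)) |∂P/∂n| = 6.98×10⁻³ / (4.51×10⁻⁵ × 0.915) = 169 m/s
Converting: 169 m/s × 3.6 = 609 km/h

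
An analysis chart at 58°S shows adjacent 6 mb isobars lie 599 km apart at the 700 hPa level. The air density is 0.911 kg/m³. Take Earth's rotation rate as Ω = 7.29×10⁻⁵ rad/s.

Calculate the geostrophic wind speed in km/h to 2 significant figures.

32 km/h

Coriolis parameter at 58°S:
f = 2Ω sin φ = 2 × 7.29×10⁻⁵ × sin 58° = 1.24×10⁻⁴ s⁻¹
Pressure gradient: |∂P/∂n| = 600 Pa / 599000 m = 1.00×10⁻³ Pa/m
Geostrophic balance (pressure-gradient force = Coriolis force):
V_g = (1/(fρ)) |∂P/∂n| = 1.00×10⁻³ / (1.24×10⁻⁴ × 0.911) = 8.89 m/s
Converting: 8.89 m/s × 3.6 = 32 km/h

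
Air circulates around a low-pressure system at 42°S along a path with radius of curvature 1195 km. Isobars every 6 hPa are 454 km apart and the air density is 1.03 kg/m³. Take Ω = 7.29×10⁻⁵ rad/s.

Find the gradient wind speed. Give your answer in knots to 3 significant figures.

Coriolis parameter at 42°S:
f = 2Ω sin φ = 2 × 7.29×10⁻⁵ × sin 42° = 9.76×10⁻⁵ s⁻¹
Pressure gradient: |∂P/∂n| = 600 Pa / 454000 m = 1.32×10⁻³ Pa/m
Geostrophic speed: V_g = |∂P/∂n|/(fρ) = 1.32×10⁻³/(9.76×10⁻⁵ × 1.03) = 13.2 m/s
Around a low, centrifugal force acts outward with Coriolis, so pressure-gradient force balances both:
(1/ρ)|∂P/∂n| = fV + V²/R  →  V² + fR·V − fR·V_g = 0
With fR = 9.76×10⁻⁵ × 1195×10³ m = 117 m/s:
V = [−fR + √((fR)² + 4 fR V_g)]/2 = [−117 + √(117² + 4×117×13.2)]/2 = 11.9 m/s
Subgeostrophic (V < V_g = 13.2 m/s), as expected around a low.
Converting: 11.9 m/s × 1.944 = 23.2 knots

23.2 knots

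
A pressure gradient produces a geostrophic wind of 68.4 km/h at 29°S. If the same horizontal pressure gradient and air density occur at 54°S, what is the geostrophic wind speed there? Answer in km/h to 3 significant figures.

With the same pressure gradient and density, V_g ∝ 1/f ∝ 1/sin φ.
V₂ = V₁ · sin φ₁ / sin φ₂ = 68.4 × sin 29° / sin 54°
V₂ = 68.4 × 0.4848/0.8090 = 41.0 km/h

41.0 km/h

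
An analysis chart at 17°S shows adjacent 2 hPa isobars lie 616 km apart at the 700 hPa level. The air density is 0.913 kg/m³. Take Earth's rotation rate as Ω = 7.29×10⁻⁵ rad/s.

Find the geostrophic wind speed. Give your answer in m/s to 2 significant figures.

8.3 m/s

Coriolis parameter at 17°S:
f = 2Ω sin φ = 2 × 7.29×10⁻⁵ × sin 17° = 4.26×10⁻⁵ s⁻¹
Pressure gradient: |∂P/∂n| = 200 Pa / 616000 m = 3.25×10⁻⁴ Pa/m
Geostrophic balance (pressure-gradient force = Coriolis force):
V_g = (1/(fρ)) |∂P/∂n| = 3.25×10⁻⁴ / (4.26×10⁻⁵ × 0.913) = 8.34 m/s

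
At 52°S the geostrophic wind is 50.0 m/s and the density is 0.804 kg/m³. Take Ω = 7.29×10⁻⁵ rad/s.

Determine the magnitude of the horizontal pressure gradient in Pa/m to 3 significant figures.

4.62×10⁻³ Pa/m

Coriolis parameter at 52°S:
f = 2Ω sin φ = 2 × 7.29×10⁻⁵ × sin 52° = 1.15×10⁻⁴ s⁻¹
Geostrophic balance rearranged: |∂P/∂n| = f ρ V_g
|∂P/∂n| = 1.15×10⁻⁴ × 0.804 × 50.0 = 4.62×10⁻³ Pa/m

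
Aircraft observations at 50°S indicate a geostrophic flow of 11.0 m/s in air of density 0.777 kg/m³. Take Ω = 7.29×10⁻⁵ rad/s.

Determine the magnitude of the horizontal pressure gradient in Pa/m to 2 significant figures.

9.5×10⁻⁴ Pa/m

Coriolis parameter at 50°S:
f = 2Ω sin φ = 2 × 7.29×10⁻⁵ × sin 50° = 1.12×10⁻⁴ s⁻¹
Geostrophic balance rearranged: |∂P/∂n| = f ρ V_g
|∂P/∂n| = 1.12×10⁻⁴ × 0.777 × 11.0 = 9.55×10⁻⁴ Pa/m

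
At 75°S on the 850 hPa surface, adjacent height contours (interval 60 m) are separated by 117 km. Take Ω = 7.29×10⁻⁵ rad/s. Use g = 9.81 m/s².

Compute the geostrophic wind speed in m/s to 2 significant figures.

Coriolis parameter at 75°S:
f = 2Ω sin φ = 2 × 7.29×10⁻⁵ × sin 75° = 1.41×10⁻⁴ s⁻¹
Height gradient: |∂Z/∂n| = 60 m / 117000 m = 5.13×10⁻⁴
On a pressure surface, geostrophic balance gives V_g = (g/f)|∂Z/∂n|:
V_g = 9.81 × 5.13×10⁻⁴ / 1.41×10⁻⁴ = 35.7 m/s

36 m/s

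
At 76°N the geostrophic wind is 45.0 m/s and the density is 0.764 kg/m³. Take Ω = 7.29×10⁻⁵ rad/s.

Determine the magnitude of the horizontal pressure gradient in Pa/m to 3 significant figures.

4.86×10⁻³ Pa/m

Coriolis parameter at 76°N:
f = 2Ω sin φ = 2 × 7.29×10⁻⁵ × sin 76° = 1.41×10⁻⁴ s⁻¹
Geostrophic balance rearranged: |∂P/∂n| = f ρ V_g
|∂P/∂n| = 1.41×10⁻⁴ × 0.764 × 45.0 = 4.86×10⁻³ Pa/m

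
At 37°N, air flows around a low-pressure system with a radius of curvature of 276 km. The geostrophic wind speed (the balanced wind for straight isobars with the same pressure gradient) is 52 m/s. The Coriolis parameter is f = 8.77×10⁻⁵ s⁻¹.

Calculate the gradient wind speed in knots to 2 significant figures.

49 knots

Around a low, centrifugal force acts outward with Coriolis, so pressure-gradient force balances both:
(1/ρ)|∂P/∂n| = fV + V²/R  →  V² + fR·V − fR·V_g = 0
With fR = 8.77×10⁻⁵ × 276×10³ m = 24.2 m/s:
V = [−fR + √((fR)² + 4 fR V_g)]/2 = [−24.2 + √(24.2² + 4×24.2×52)]/2 = 25.4 m/s
Subgeostrophic (V < V_g = 52 m/s), as expected around a low.
Converting: 25.4 m/s × 1.944 = 49 knots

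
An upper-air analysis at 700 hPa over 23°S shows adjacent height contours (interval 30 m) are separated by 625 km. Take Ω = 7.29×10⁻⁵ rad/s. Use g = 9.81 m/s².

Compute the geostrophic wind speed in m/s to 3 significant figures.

8.27 m/s

Coriolis parameter at 23°S:
f = 2Ω sin φ = 2 × 7.29×10⁻⁵ × sin 23° = 5.70×10⁻⁵ s⁻¹
Height gradient: |∂Z/∂n| = 30 m / 625000 m = 4.80×10⁻⁵
On a pressure surface, geostrophic balance gives V_g = (g/f)|∂Z/∂n|:
V_g = 9.81 × 4.80×10⁻⁵ / 5.70×10⁻⁵ = 8.27 m/s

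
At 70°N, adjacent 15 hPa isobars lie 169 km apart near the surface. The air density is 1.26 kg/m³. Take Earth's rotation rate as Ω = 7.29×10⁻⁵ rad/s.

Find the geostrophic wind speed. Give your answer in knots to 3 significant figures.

99.9 knots

Coriolis parameter at 70°N:
f = 2Ω sin φ = 2 × 7.29×10⁻⁵ × sin 70° = 1.37×10⁻⁴ s⁻¹
Pressure gradient: |∂P/∂n| = 1500 Pa / 169000 m = 8.88×10⁻³ Pa/m
Geostrophic balance (pressure-gradient force = Coriolis force):
V_g = (1/(fρ)) |∂P/∂n| = 8.88×10⁻³ / (1.37×10⁻⁴ × 1.26) = 51.4 m/s
Converting: 51.4 m/s × 1.944 = 99.9 knots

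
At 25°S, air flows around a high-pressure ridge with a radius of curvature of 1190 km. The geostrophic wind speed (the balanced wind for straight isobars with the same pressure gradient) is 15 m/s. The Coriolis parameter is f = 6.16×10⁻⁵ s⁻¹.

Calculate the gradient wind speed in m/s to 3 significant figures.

21.0 m/s

Around a high, pressure-gradient force acts outward with centrifugal, so Coriolis balances both:
fV = (1/ρ)|∂P/∂n| + V²/R  →  V² − fR·V + fR·V_g = 0
With fR = 6.16×10⁻⁵ × 1190×10³ m = 73.3 m/s:
V = [fR − √((fR)² − 4 fR V_g)]/2 = [73.3 − √(73.3² − 4×73.3×15)]/2 = 21 m/s
Supergeostrophic (V > V_g = 15 m/s), as expected around a high.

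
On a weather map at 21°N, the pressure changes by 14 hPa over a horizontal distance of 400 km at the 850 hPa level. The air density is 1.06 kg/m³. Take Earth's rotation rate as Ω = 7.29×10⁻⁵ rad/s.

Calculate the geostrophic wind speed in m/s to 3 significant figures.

Coriolis parameter at 21°N:
f = 2Ω sin φ = 2 × 7.29×10⁻⁵ × sin 21° = 5.23×10⁻⁵ s⁻¹
Pressure gradient: |∂P/∂n| = 1400 Pa / 400000 m = 3.50×10⁻³ Pa/m
Geostrophic balance (pressure-gradient force = Coriolis force):
V_g = (1/(fρ)) |∂P/∂n| = 3.50×10⁻³ / (5.23×10⁻⁵ × 1.06) = 63.2 m/s

63.2 m/s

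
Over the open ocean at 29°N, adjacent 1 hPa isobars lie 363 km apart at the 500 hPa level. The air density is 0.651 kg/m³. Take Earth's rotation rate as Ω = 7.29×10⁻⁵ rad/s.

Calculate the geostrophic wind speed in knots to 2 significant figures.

Coriolis parameter at 29°N:
f = 2Ω sin φ = 2 × 7.29×10⁻⁵ × sin 29° = 7.07×10⁻⁵ s⁻¹
Pressure gradient: |∂P/∂n| = 100 Pa / 363000 m = 2.75×10⁻⁴ Pa/m
Geostrophic balance (pressure-gradient force = Coriolis force):
V_g = (1/(fρ)) |∂P/∂n| = 2.75×10⁻⁴ / (7.07×10⁻⁵ × 0.651) = 5.99 m/s
Converting: 5.99 m/s × 1.944 = 12 knots

12 knots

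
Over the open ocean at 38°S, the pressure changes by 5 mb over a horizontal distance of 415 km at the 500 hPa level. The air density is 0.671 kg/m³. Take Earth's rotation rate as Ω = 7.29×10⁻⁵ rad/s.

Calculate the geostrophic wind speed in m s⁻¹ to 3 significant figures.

20.0 m s⁻¹

Coriolis parameter at 38°S:
f = 2Ω sin φ = 2 × 7.29×10⁻⁵ × sin 38° = 8.98×10⁻⁵ s⁻¹
Pressure gradient: |∂P/∂n| = 500 Pa / 415000 m = 1.20×10⁻³ Pa/m
Geostrophic balance (pressure-gradient force = Coriolis force):
V_g = (1/(fρ)) |∂P/∂n| = 1.20×10⁻³ / (8.98×10⁻⁵ × 0.671) = 20.0 m/s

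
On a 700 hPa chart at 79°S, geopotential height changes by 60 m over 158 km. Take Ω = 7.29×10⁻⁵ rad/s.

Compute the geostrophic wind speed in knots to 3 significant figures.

Coriolis parameter at 79°S:
f = 2Ω sin φ = 2 × 7.29×10⁻⁵ × sin 79° = 1.43×10⁻⁴ s⁻¹
Height gradient: |∂Z/∂n| = 60 m / 158000 m = 3.80×10⁻⁴
On a pressure surface, geostrophic balance gives V_g = (g/f)|∂Z/∂n|:
V_g = 9.81 × 3.80×10⁻⁴ / 1.43×10⁻⁴ = 26.0 m/s
Converting: 26.0 m/s × 1.944 = 50.6 knots

50.6 knots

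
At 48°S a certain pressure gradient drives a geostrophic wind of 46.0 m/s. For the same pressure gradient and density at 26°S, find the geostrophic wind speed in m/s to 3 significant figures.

With the same pressure gradient and density, V_g ∝ 1/f ∝ 1/sin φ.
V₂ = V₁ · sin φ₁ / sin φ₂ = 46.0 × sin 48° / sin 26°
V₂ = 46.0 × 0.7431/0.4384 = 78.0 m/s

78.0 m/s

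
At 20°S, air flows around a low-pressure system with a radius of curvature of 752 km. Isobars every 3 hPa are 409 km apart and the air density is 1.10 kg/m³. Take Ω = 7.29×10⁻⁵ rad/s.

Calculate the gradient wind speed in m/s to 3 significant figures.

Coriolis parameter at 20°S:
f = 2Ω sin φ = 2 × 7.29×10⁻⁵ × sin 20° = 4.99×10⁻⁵ s⁻¹
Pressure gradient: |∂P/∂n| = 300 Pa / 409000 m = 7.33×10⁻⁴ Pa/m
Geostrophic speed: V_g = |∂P/∂n|/(fρ) = 7.33×10⁻⁴/(4.99×10⁻⁵ × 1.10) = 13.4 m/s
Around a low, centrifugal force acts outward with Coriolis, so pressure-gradient force balances both:
(1/ρ)|∂P/∂n| = fV + V²/R  →  V² + fR·V − fR·V_g = 0
With fR = 4.99×10⁻⁵ × 752×10³ m = 37.5 m/s:
V = [−fR + √((fR)² + 4 fR V_g)]/2 = [−37.5 + √(37.5² + 4×37.5×13.4)]/2 = 10.5 m/s
Subgeostrophic (V < V_g = 13.4 m/s), as expected around a low.

10.5 m/s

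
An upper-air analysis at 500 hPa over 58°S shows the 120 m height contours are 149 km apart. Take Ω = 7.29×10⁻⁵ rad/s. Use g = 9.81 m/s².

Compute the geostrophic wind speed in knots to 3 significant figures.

Coriolis parameter at 58°S:
f = 2Ω sin φ = 2 × 7.29×10⁻⁵ × sin 58° = 1.24×10⁻⁴ s⁻¹
Height gradient: |∂Z/∂n| = 120 m / 149000 m = 8.05×10⁻⁴
On a pressure surface, geostrophic balance gives V_g = (g/f)|∂Z/∂n|:
V_g = 9.81 × 8.05×10⁻⁴ / 1.24×10⁻⁴ = 63.9 m/s
Converting: 63.9 m/s × 1.944 = 124 knots

124 knots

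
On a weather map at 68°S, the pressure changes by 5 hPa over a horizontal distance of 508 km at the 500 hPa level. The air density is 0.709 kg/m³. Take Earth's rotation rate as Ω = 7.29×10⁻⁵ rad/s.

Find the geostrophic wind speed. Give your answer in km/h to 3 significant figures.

Coriolis parameter at 68°S:
f = 2Ω sin φ = 2 × 7.29×10⁻⁵ × sin 68° = 1.35×10⁻⁴ s⁻¹
Pressure gradient: |∂P/∂n| = 500 Pa / 508000 m = 9.84×10⁻⁴ Pa/m
Geostrophic balance (pressure-gradient force = Coriolis force):
V_g = (1/(fρ)) |∂P/∂n| = 9.84×10⁻⁴ / (1.35×10⁻⁴ × 0.709) = 10.3 m/s
Converting: 10.3 m/s × 3.6 = 37.0 km/h

37.0 km/h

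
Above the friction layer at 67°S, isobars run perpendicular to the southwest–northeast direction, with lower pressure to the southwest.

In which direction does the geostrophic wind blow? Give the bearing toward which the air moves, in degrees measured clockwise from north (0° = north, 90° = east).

The pressure-gradient force points toward the southwest (bearing 225°).
Geostrophic balance: in the Southern Hemisphere the Coriolis force deflects motion to the left, so the geostrophic wind blows 90° to the left of the pressure-gradient force (low pressure on the right).
Rotating 225° by 90° counterclockwise gives 135° — the wind blows toward the southeast.

135°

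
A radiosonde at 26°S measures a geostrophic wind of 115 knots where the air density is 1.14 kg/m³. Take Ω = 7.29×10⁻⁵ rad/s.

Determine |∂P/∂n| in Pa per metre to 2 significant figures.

4.3×10⁻³ Pa/m

Coriolis parameter at 26°S:
f = 2Ω sin φ = 2 × 7.29×10⁻⁵ × sin 26° = 6.39×10⁻⁵ s⁻¹
Wind speed in SI: 115 knots = 59.2 m/s
Geostrophic balance rearranged: |∂P/∂n| = f ρ V_g
|∂P/∂n| = 6.39×10⁻⁵ × 1.14 × 59.2 = 4.31×10⁻³ Pa/m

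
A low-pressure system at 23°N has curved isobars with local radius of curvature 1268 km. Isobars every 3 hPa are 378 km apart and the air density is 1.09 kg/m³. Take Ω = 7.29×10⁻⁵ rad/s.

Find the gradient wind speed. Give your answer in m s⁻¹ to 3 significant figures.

11.1 m s⁻¹

Coriolis parameter at 23°N:
f = 2Ω sin φ = 2 × 7.29×10⁻⁵ × sin 23° = 5.70×10⁻⁵ s⁻¹
Pressure gradient: |∂P/∂n| = 300 Pa / 378000 m = 7.94×10⁻⁴ Pa/m
Geostrophic speed: V_g = |∂P/∂n|/(fρ) = 7.94×10⁻⁴/(5.70×10⁻⁵ × 1.09) = 12.8 m/s
Around a low, centrifugal force acts outward with Coriolis, so pressure-gradient force balances both:
(1/ρ)|∂P/∂n| = fV + V²/R  →  V² + fR·V − fR·V_g = 0
With fR = 5.70×10⁻⁵ × 1268×10³ m = 72.2 m/s:
V = [−fR + √((fR)² + 4 fR V_g)]/2 = [−72.2 + √(72.2² + 4×72.2×12.8)]/2 = 11.1 m/s
Subgeostrophic (V < V_g = 12.8 m/s), as expected around a low.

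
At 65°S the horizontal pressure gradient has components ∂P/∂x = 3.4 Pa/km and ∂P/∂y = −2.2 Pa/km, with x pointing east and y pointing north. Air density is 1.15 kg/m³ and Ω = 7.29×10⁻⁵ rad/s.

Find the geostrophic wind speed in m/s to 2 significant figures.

27 m/s

Coriolis parameter at 65°S:
f = 2Ω sin φ = 2 × 7.29×10⁻⁵ × sin 65° = 1.32×10⁻⁴ s⁻¹
In the Southern Hemisphere f is negative: f = −1.32×10⁻⁴ s⁻¹.
Component geostrophic relations (x east, y north):
u_g = −(1/(fρ)) ∂P/∂y,  v_g = (1/(fρ)) ∂P/∂x
u_g = −(−2.2×10⁻³)/(−1.32×10⁻⁴ × 1.15) = −14.5 m/s;  v_g = (3.4×10⁻³)/(−1.32×10⁻⁴ × 1.15) = −22.4 m/s
|V_g| = √(u_g² + v_g²) = 26.6 m/s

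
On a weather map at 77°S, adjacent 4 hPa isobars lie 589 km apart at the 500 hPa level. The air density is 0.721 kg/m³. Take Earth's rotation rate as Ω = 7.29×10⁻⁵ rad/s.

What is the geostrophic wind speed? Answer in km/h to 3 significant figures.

23.9 km/h

Coriolis parameter at 77°S:
f = 2Ω sin φ = 2 × 7.29×10⁻⁵ × sin 77° = 1.42×10⁻⁴ s⁻¹
Pressure gradient: |∂P/∂n| = 400 Pa / 589000 m = 6.79×10⁻⁴ Pa/m
Geostrophic balance (pressure-gradient force = Coriolis force):
V_g = (1/(fρ)) |∂P/∂n| = 6.79×10⁻⁴ / (1.42×10⁻⁴ × 0.721) = 6.63 m/s
Converting: 6.63 m/s × 3.6 = 23.9 km/h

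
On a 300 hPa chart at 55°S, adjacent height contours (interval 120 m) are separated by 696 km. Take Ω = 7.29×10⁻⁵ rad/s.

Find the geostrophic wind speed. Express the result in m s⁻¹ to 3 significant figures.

Coriolis parameter at 55°S:
f = 2Ω sin φ = 2 × 7.29×10⁻⁵ × sin 55° = 1.19×10⁻⁴ s⁻¹
Height gradient: |∂Z/∂n| = 120 m / 696000 m = 1.72×10⁻⁴
On a pressure surface, geostrophic balance gives V_g = (g/f)|∂Z/∂n|:
V_g = 9.81 × 1.72×10⁻⁴ / 1.19×10⁻⁴ = 14.2 m/s

14.2 m s⁻¹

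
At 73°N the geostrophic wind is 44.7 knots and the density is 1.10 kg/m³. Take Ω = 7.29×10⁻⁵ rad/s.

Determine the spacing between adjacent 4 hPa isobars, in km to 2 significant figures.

110 km

Coriolis parameter at 73°N:
f = 2Ω sin φ = 2 × 7.29×10⁻⁵ × sin 73° = 1.39×10⁻⁴ s⁻¹
Wind speed in SI: 44.7 knots = 23.0 m/s
Geostrophic balance rearranged: |∂P/∂n| = f ρ V_g
|∂P/∂n| = 1.39×10⁻⁴ × 1.10 × 23.0 = 3.53×10⁻³ Pa/m
Isobar spacing: Δn = ΔP/|∂P/∂n| = 400 Pa / 3.53×10⁻³ Pa/m = 113414 m ≈ 110 km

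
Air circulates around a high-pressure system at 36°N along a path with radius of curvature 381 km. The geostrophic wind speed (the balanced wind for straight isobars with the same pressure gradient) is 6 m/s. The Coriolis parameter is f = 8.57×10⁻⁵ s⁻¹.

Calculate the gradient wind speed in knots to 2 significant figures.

Around a high, pressure-gradient force acts outward with centrifugal, so Coriolis balances both:
fV = (1/ρ)|∂P/∂n| + V²/R  →  V² − fR·V + fR·V_g = 0
With fR = 8.57×10⁻⁵ × 381×10³ m = 32.7 m/s:
V = [fR − √((fR)² − 4 fR V_g)]/2 = [32.7 − √(32.7² − 4×32.7×6)]/2 = 7.92 m/s
Supergeostrophic (V > V_g = 6 m/s), as expected around a high.
Converting: 7.92 m/s × 1.944 = 15 knots

15 knots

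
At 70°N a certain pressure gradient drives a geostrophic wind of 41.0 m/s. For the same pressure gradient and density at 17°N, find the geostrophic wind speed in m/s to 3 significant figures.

With the same pressure gradient and density, V_g ∝ 1/f ∝ 1/sin φ.
V₂ = V₁ · sin φ₁ / sin φ₂ = 41.0 × sin 70° / sin 17°
V₂ = 41.0 × 0.9397/0.2924 = 132 m/s

132 m/s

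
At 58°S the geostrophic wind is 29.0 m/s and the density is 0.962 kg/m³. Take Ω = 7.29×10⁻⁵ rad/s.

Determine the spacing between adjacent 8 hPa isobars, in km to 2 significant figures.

230 km

Coriolis parameter at 58°S:
f = 2Ω sin φ = 2 × 7.29×10⁻⁵ × sin 58° = 1.24×10⁻⁴ s⁻¹
Geostrophic balance rearranged: |∂P/∂n| = f ρ V_g
|∂P/∂n| = 1.24×10⁻⁴ × 0.962 × 29.0 = 3.45×10⁻³ Pa/m
Isobar spacing: Δn = ΔP/|∂P/∂n| = 800 Pa / 3.45×10⁻³ Pa/m = 231920 m ≈ 230 km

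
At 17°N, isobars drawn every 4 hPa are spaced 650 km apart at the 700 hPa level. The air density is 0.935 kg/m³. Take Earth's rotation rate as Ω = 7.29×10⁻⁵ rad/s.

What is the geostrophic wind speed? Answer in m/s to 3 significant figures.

Coriolis parameter at 17°N:
f = 2Ω sin φ = 2 × 7.29×10⁻⁵ × sin 17° = 4.26×10⁻⁵ s⁻¹
Pressure gradient: |∂P/∂n| = 400 Pa / 650000 m = 6.15×10⁻⁴ Pa/m
Geostrophic balance (pressure-gradient force = Coriolis force):
V_g = (1/(fρ)) |∂P/∂n| = 6.15×10⁻⁴ / (4.26×10⁻⁵ × 0.935) = 15.4 m/s

15.4 m/s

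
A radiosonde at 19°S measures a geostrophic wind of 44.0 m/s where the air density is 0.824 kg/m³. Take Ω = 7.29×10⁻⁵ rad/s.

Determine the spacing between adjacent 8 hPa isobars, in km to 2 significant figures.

460 km

Coriolis parameter at 19°S:
f = 2Ω sin φ = 2 × 7.29×10⁻⁵ × sin 19° = 4.75×10⁻⁵ s⁻¹
Geostrophic balance rearranged: |∂P/∂n| = f ρ V_g
|∂P/∂n| = 4.75×10⁻⁵ × 0.824 × 44.0 = 1.72×10⁻³ Pa/m
Isobar spacing: Δn = ΔP/|∂P/∂n| = 800 Pa / 1.72×10⁻³ Pa/m = 464848 m ≈ 460 km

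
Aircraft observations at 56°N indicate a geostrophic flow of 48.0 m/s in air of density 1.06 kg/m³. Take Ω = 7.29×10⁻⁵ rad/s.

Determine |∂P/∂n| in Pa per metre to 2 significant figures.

Coriolis parameter at 56°N:
f = 2Ω sin φ = 2 × 7.29×10⁻⁵ × sin 56° = 1.21×10⁻⁴ s⁻¹
Geostrophic balance rearranged: |∂P/∂n| = f ρ V_g
|∂P/∂n| = 1.21×10⁻⁴ × 1.06 × 48.0 = 6.15×10⁻³ Pa/m

6.2×10⁻³ Pa/m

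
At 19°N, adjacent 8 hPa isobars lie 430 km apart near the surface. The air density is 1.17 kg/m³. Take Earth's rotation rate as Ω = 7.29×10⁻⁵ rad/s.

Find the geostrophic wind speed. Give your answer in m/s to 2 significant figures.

33 m/s

Coriolis parameter at 19°N:
f = 2Ω sin φ = 2 × 7.29×10⁻⁵ × sin 19° = 4.75×10⁻⁵ s⁻¹
Pressure gradient: |∂P/∂n| = 800 Pa / 430000 m = 1.86×10⁻³ Pa/m
Geostrophic balance (pressure-gradient force = Coriolis force):
V_g = (1/(fρ)) |∂P/∂n| = 1.86×10⁻³ / (4.75×10⁻⁵ × 1.17) = 33.5 m/s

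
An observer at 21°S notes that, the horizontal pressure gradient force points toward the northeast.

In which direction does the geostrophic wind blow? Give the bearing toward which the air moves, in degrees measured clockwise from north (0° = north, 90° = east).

The pressure-gradient force points toward the northeast (bearing 045°).
Geostrophic balance: in the Southern Hemisphere the Coriolis force deflects motion to the left, so the geostrophic wind blows 90° to the left of the pressure-gradient force (low pressure on the right).
Rotating 045° by 90° counterclockwise gives 315° — the wind blows toward the northwest.

315°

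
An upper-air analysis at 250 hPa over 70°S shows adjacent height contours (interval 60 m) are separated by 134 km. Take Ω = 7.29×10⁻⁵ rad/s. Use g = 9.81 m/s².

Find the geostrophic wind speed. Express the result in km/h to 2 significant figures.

120 km/h

Coriolis parameter at 70°S:
f = 2Ω sin φ = 2 × 7.29×10⁻⁵ × sin 70° = 1.37×10⁻⁴ s⁻¹
Height gradient: |∂Z/∂n| = 60 m / 134000 m = 4.48×10⁻⁴
On a pressure surface, geostrophic balance gives V_g = (g/f)|∂Z/∂n|:
V_g = 9.81 × 4.48×10⁻⁴ / 1.37×10⁻⁴ = 32.1 m/s
Converting: 32.1 m/s × 3.6 = 120 km/h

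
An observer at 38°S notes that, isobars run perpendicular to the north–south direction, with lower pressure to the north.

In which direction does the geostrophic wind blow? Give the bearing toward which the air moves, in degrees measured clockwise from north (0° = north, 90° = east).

The pressure-gradient force points toward the north (bearing 000°).
Geostrophic balance: in the Southern Hemisphere the Coriolis force deflects motion to the left, so the geostrophic wind blows 90° to the left of the pressure-gradient force (low pressure on the right).
Rotating 000° by 90° counterclockwise gives 270° — the wind blows toward the west.

270°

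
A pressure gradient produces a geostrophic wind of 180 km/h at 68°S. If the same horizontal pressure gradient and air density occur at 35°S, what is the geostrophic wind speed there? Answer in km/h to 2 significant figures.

With the same pressure gradient and density, V_g ∝ 1/f ∝ 1/sin φ.
V₂ = V₁ · sin φ₁ / sin φ₂ = 180 × sin 68° / sin 35°
V₂ = 180 × 0.9272/0.5736 = 290 km/h

290 km/h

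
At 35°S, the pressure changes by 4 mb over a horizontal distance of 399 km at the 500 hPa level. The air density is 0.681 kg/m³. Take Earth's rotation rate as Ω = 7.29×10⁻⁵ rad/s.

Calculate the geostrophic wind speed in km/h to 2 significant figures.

63 km/h

Coriolis parameter at 35°S:
f = 2Ω sin φ = 2 × 7.29×10⁻⁵ × sin 35° = 8.36×10⁻⁵ s⁻¹
Pressure gradient: |∂P/∂n| = 400 Pa / 399000 m = 1.00×10⁻³ Pa/m
Geostrophic balance (pressure-gradient force = Coriolis force):
V_g = (1/(fρ)) |∂P/∂n| = 1.00×10⁻³ / (8.36×10⁻⁵ × 0.681) = 17.6 m/s
Converting: 17.6 m/s × 3.6 = 63 km/h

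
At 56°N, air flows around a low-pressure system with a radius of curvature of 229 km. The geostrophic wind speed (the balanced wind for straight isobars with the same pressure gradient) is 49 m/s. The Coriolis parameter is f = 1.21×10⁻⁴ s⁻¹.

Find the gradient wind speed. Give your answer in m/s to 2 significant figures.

26 m/s

Around a low, centrifugal force acts outward with Coriolis, so pressure-gradient force balances both:
(1/ρ)|∂P/∂n| = fV + V²/R  →  V² + fR·V − fR·V_g = 0
With fR = 1.21×10⁻⁴ × 229×10³ m = 27.7 m/s:
V = [−fR + √((fR)² + 4 fR V_g)]/2 = [−27.7 + √(27.7² + 4×27.7×49)]/2 = 25.5 m/s
Subgeostrophic (V < V_g = 49 m/s), as expected around a low.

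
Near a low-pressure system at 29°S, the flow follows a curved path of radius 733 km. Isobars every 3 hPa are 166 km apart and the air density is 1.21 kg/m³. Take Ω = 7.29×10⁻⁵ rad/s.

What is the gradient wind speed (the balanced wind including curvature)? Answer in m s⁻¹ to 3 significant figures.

16.1 m s⁻¹

Coriolis parameter at 29°S:
f = 2Ω sin φ = 2 × 7.29×10⁻⁵ × sin 29° = 7.07×10⁻⁵ s⁻¹
Pressure gradient: |∂P/∂n| = 300 Pa / 166000 m = 1.81×10⁻³ Pa/m
Geostrophic speed: V_g = |∂P/∂n|/(fρ) = 1.81×10⁻³/(7.07×10⁻⁵ × 1.21) = 21.1 m/s
Around a low, centrifugal force acts outward with Coriolis, so pressure-gradient force balances both:
(1/ρ)|∂P/∂n| = fV + V²/R  →  V² + fR·V − fR·V_g = 0
With fR = 7.07×10⁻⁵ × 733×10³ m = 51.8 m/s:
V = [−fR + √((fR)² + 4 fR V_g)]/2 = [−51.8 + √(51.8² + 4×51.8×21.1)]/2 = 16.1 m/s
Subgeostrophic (V < V_g = 21.1 m/s), as expected around a low.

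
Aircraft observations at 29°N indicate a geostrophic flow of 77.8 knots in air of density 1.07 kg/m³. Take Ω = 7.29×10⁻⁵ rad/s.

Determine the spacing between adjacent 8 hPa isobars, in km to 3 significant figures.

264 km

Coriolis parameter at 29°N:
f = 2Ω sin φ = 2 × 7.29×10⁻⁵ × sin 29° = 7.07×10⁻⁵ s⁻¹
Wind speed in SI: 77.8 knots = 40.0 m/s
Geostrophic balance rearranged: |∂P/∂n| = f ρ V_g
|∂P/∂n| = 7.07×10⁻⁵ × 1.07 × 40.0 = 3.03×10⁻³ Pa/m
Isobar spacing: Δn = ΔP/|∂P/∂n| = 800 Pa / 3.03×10⁻³ Pa/m = 264277 m ≈ 264 km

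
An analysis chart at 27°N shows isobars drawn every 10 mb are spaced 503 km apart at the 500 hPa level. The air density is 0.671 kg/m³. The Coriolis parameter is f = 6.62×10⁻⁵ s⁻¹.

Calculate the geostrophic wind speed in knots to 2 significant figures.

Pressure gradient: |∂P/∂n| = 1000 Pa / 503000 m = 1.99×10⁻³ Pa/m
Geostrophic balance (pressure-gradient force = Coriolis force):
V_g = (1/(fρ)) |∂P/∂n| = 1.99×10⁻³ / (6.62×10⁻⁵ × 0.671) = 44.8 m/s
Converting: 44.8 m/s × 1.944 = 87 knots

87 knots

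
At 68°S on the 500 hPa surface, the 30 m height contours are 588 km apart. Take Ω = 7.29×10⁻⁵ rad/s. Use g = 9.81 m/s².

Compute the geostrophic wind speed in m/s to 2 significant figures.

3.7 m/s

Coriolis parameter at 68°S:
f = 2Ω sin φ = 2 × 7.29×10⁻⁵ × sin 68° = 1.35×10⁻⁴ s⁻¹
Height gradient: |∂Z/∂n| = 30 m / 588000 m = 5.10×10⁻⁵
On a pressure surface, geostrophic balance gives V_g = (g/f)|∂Z/∂n|:
V_g = 9.81 × 5.10×10⁻⁵ / 1.35×10⁻⁴ = 3.70 m/s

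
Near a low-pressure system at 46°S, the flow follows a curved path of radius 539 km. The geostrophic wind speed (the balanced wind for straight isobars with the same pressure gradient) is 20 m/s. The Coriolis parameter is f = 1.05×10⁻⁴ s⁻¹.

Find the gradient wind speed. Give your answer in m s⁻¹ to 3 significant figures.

Around a low, centrifugal force acts outward with Coriolis, so pressure-gradient force balances both:
(1/ρ)|∂P/∂n| = fV + V²/R  →  V² + fR·V − fR·V_g = 0
With fR = 1.05×10⁻⁴ × 539×10³ m = 56.6 m/s:
V = [−fR + √((fR)² + 4 fR V_g)]/2 = [−56.6 + √(56.6² + 4×56.6×20)]/2 = 15.7 m/s
Subgeostrophic (V < V_g = 20 m/s), as expected around a low.

15.7 m s⁻¹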